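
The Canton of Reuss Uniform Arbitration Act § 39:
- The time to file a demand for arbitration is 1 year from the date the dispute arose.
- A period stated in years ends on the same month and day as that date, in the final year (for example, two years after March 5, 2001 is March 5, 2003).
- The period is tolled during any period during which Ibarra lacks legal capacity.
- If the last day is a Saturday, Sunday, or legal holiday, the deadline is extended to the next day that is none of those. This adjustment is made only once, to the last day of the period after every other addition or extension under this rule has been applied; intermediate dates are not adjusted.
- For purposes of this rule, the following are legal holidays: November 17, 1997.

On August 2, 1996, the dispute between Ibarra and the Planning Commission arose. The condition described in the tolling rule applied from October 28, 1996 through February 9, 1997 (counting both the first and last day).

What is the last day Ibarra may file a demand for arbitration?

November 18, 1997

1 year after August 2, 1996 is August 2, 1997.
From October 28, 1996 through February 9, 1997 inclusive is 105 days; tolling adds 105 days: August 2, 1997 + 105 days = November 15, 1997.
November 15, 1997 is Saturday; November 16, 1997 is Sunday; November 17, 1997 is a listed holiday. The next qualifying day is November 18, 1997.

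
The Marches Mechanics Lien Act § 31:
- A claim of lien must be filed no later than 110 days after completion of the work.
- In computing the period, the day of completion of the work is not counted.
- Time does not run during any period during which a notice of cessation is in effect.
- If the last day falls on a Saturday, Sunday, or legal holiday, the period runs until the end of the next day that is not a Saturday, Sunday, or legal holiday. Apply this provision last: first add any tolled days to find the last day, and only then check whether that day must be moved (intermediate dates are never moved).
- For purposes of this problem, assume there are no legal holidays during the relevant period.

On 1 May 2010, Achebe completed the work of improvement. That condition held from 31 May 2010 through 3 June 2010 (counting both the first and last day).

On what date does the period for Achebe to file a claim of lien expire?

August 23, 2010

110 days after 1 May 2010 is August 19, 2010.
From May 31, 2010 through June 3, 2010 inclusive is 4 days; tolling adds 4 days: August 19, 2010 + 4 days = August 23, 2010.
August 23, 2010 is a Monday and not a legal holiday, so no extension applies.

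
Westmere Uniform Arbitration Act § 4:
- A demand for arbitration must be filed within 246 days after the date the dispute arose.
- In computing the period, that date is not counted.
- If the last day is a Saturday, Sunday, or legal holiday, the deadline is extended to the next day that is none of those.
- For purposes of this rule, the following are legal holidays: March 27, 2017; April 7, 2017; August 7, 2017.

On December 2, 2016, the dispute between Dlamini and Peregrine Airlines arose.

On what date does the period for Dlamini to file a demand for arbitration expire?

246 days after December 2, 2016 is August 5, 2017.
August 5, 2017 is Saturday; August 6, 2017 is Sunday; August 7, 2017 is a listed holiday. The next qualifying day is August 8, 2017.

August 8, 2017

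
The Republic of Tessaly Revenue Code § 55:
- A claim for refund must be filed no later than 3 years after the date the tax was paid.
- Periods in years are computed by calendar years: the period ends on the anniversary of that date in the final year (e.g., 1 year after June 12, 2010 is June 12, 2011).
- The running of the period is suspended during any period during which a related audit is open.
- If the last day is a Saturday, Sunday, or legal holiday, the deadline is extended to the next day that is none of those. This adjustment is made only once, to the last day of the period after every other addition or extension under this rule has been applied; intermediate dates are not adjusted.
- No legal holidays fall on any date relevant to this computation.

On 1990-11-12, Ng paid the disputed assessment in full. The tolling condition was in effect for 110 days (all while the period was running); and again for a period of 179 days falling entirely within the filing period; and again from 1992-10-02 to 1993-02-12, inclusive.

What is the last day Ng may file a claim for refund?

January 9, 1995

3 years after 1990-11-12 is November 12, 1993.
Tolling adds 110 days: November 12, 1993 + 110 days = March 2, 1994.
Tolling adds 179 days: March 2, 1994 + 179 days = August 28, 1994.
From October 2, 1992 through February 12, 1993 inclusive is 134 days; tolling adds 134 days: August 28, 1994 + 134 days = January 9, 1995.
January 9, 1995 is a Monday and not a legal holiday, so no extension applies.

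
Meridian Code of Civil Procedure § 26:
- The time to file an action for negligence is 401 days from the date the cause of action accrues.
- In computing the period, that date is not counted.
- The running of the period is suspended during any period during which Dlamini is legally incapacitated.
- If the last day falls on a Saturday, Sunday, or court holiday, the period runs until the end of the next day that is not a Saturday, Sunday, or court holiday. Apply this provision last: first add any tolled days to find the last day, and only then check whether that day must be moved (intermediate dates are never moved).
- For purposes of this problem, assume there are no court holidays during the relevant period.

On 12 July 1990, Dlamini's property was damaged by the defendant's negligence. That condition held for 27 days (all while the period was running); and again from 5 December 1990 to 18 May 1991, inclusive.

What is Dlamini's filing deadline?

401 days after 12 July 1990 is August 17, 1991.
Tolling adds 27 days: August 17, 1991 + 27 days = September 13, 1991.
From December 5, 1990 through May 18, 1991 inclusive is 165 days; tolling adds 165 days: September 13, 1991 + 165 days = February 25, 1992.
February 25, 1992 is a Tuesday and not a court holiday, so no extension applies.

February 25, 1992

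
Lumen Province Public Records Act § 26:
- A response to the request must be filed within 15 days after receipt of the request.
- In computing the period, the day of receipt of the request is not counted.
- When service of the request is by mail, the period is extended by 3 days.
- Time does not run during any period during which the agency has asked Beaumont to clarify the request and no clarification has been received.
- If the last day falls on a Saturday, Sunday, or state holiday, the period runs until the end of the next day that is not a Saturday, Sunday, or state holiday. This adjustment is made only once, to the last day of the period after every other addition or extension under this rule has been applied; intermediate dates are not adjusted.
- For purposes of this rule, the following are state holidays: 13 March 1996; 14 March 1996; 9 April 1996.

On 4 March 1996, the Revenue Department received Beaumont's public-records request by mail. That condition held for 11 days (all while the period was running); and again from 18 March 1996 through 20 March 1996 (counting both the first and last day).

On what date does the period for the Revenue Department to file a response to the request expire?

April 5, 1996

15 days after 4 March 1996 is March 19, 1996.
Service was by mail, adding 3 days: March 19, 1996 + 3 days = March 22, 1996.
Tolling adds 11 days: March 22, 1996 + 11 days = April 2, 1996.
From March 18, 1996 through March 20, 1996 inclusive is 3 days; tolling adds 3 days: April 2, 1996 + 3 days = April 5, 1996.
April 5, 1996 is a Friday and not a state holiday, so no extension applies.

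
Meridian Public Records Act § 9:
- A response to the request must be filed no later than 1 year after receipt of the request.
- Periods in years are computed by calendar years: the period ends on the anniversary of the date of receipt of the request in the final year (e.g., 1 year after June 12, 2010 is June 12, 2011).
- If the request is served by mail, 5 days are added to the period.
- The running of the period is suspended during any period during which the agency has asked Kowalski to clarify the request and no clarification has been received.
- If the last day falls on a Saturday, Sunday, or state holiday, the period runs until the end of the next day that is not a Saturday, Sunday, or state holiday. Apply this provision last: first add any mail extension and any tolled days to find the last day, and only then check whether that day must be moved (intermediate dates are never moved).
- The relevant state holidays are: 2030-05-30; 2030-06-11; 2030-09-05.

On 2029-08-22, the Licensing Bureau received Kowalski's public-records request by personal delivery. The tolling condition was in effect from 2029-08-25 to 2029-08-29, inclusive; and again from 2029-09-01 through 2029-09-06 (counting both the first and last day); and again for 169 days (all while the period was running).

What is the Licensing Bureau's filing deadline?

1 year after 2029-08-22 is August 22, 2030.
Service was not by mail, so no mail extension applies.
From August 25, 2029 through August 29, 2029 inclusive is 5 days; tolling adds 5 days: August 22, 2030 + 5 days = August 27, 2030.
From September 1, 2029 through September 6, 2029 inclusive is 6 days; tolling adds 6 days: August 27, 2030 + 6 days = September 2, 2030.
Tolling adds 169 days: September 2, 2030 + 169 days = February 18, 2031.
February 18, 2031 is a Tuesday and not a state holiday, so no extension applies.

February 18, 2031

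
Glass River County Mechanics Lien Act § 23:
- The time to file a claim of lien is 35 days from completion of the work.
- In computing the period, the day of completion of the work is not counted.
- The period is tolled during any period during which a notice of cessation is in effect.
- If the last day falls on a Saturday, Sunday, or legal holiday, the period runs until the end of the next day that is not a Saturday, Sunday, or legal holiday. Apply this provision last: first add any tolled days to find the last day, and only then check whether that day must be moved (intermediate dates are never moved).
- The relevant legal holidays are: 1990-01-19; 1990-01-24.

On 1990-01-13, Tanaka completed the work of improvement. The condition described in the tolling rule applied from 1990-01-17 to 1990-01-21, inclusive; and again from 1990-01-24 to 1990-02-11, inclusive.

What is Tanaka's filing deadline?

March 13, 1990

35 days after 1990-01-13 is February 17, 1990.
From January 17, 1990 through January 21, 1990 inclusive is 5 days; tolling adds 5 days: February 17, 1990 + 5 days = February 22, 1990.
From January 24, 1990 through February 11, 1990 inclusive is 19 days; tolling adds 19 days: February 22, 1990 + 19 days = March 13, 1990.
March 13, 1990 is a Tuesday and not a legal holiday, so no extension applies.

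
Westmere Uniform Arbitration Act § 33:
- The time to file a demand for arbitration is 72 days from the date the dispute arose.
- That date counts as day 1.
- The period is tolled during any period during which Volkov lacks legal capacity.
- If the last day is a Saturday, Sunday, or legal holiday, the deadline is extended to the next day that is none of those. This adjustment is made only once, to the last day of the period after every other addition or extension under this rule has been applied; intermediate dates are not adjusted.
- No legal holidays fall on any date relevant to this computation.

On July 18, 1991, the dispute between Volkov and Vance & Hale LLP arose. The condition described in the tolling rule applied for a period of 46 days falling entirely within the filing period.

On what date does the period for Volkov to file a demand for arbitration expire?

Counting July 18, 1991 as day 1, day 72 is September 27, 1991.
Tolling adds 46 days: September 27, 1991 + 46 days = November 12, 1991.
November 12, 1991 is a Tuesday and not a legal holiday, so no extension applies.

November 12, 1991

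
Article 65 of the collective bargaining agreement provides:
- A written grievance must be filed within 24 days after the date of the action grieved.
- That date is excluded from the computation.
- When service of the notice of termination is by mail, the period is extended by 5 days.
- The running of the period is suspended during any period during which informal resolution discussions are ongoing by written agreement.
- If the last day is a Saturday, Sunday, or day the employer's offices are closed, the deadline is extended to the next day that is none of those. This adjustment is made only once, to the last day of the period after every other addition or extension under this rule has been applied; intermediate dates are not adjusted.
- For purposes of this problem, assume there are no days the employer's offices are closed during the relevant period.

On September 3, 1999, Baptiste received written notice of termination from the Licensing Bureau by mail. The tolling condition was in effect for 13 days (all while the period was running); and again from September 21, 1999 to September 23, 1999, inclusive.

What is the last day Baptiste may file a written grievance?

24 days after September 3, 1999 is September 27, 1999.
Service was by mail, adding 5 days: September 27, 1999 + 5 days = October 2, 1999.
Tolling adds 13 days: October 2, 1999 + 13 days = October 15, 1999.
From September 21, 1999 through September 23, 1999 inclusive is 3 days; tolling adds 3 days: October 15, 1999 + 3 days = October 18, 1999.
October 18, 1999 is a Monday and not a day the employer's offices are closed, so no extension applies.

October 18, 1999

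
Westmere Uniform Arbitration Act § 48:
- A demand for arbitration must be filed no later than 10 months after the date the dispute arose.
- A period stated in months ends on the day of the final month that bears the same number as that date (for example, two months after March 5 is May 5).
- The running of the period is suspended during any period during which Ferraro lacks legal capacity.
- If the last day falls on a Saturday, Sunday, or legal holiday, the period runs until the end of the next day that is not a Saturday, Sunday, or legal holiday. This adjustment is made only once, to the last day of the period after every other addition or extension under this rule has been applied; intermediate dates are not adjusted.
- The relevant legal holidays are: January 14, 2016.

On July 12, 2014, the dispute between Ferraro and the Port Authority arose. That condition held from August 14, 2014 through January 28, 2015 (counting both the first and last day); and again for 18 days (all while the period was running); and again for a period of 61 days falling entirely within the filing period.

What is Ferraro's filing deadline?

January 15, 2016

10 months after July 12, 2014 is May 12, 2015.
From August 14, 2014 through January 28, 2015 inclusive is 168 days; tolling adds 168 days: May 12, 2015 + 168 days = October 27, 2015.
Tolling adds 18 days: October 27, 2015 + 18 days = November 14, 2015.
Tolling adds 61 days: November 14, 2015 + 61 days = January 14, 2016.
January 14, 2016 is a listed holiday. The next qualifying day is January 15, 2016.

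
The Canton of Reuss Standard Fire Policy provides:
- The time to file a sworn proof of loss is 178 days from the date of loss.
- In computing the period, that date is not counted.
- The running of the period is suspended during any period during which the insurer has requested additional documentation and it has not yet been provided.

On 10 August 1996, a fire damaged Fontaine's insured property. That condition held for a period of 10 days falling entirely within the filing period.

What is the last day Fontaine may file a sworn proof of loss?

February 14, 1997

178 days after 10 August 1996 is February 4, 1997.
Tolling adds 10 days: February 4, 1997 + 10 days = February 14, 1997.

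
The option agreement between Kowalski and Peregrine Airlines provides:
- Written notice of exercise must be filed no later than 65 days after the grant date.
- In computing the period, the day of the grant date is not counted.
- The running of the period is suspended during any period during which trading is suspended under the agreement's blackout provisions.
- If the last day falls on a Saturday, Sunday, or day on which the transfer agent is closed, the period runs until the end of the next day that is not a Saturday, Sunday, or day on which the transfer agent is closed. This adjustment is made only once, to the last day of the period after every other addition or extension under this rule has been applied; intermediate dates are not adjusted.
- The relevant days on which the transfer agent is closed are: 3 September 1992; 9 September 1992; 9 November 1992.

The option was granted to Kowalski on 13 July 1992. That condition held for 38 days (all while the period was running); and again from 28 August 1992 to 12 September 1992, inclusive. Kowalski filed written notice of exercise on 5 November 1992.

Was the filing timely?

Yes

65 days after 13 July 1992 is September 16, 1992.
Tolling adds 38 days: September 16, 1992 + 38 days = October 24, 1992.
From August 28, 1992 through September 12, 1992 inclusive is 16 days; tolling adds 16 days: October 24, 1992 + 16 days = November 9, 1992.
November 9, 1992 is a listed holiday. The next qualifying day is November 10, 1992.
The deadline is November 10, 1992; the filing on November 5, 1992 is on or before that date.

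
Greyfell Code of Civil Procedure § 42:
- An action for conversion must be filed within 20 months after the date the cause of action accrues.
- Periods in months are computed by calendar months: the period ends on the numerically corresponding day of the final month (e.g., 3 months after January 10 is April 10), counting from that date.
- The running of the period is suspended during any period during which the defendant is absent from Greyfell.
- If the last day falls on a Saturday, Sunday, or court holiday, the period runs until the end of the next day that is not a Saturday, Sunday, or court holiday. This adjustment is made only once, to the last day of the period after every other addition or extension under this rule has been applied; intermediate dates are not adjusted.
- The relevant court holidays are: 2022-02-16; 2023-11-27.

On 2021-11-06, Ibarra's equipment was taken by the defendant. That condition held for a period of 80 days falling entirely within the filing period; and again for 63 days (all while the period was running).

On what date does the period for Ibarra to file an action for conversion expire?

November 28, 2023

20 months after 2021-11-06 is July 6, 2023.
Tolling adds 80 days: July 6, 2023 + 80 days = September 24, 2023.
Tolling adds 63 days: September 24, 2023 + 63 days = November 26, 2023.
November 26, 2023 is Sunday; November 27, 2023 is a listed holiday. The next qualifying day is November 28, 2023.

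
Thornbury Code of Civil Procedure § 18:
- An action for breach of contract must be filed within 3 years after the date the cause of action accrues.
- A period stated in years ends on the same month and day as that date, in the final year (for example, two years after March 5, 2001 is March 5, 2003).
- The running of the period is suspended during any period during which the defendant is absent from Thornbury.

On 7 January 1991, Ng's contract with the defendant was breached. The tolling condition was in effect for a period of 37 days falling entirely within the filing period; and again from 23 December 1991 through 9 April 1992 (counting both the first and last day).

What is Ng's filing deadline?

June 2, 1994

3 years after 7 January 1991 is January 7, 1994.
Tolling adds 37 days: January 7, 1994 + 37 days = February 13, 1994.
From December 23, 1991 through April 9, 1992 inclusive is 109 days; tolling adds 109 days: February 13, 1994 + 109 days = June 2, 1994.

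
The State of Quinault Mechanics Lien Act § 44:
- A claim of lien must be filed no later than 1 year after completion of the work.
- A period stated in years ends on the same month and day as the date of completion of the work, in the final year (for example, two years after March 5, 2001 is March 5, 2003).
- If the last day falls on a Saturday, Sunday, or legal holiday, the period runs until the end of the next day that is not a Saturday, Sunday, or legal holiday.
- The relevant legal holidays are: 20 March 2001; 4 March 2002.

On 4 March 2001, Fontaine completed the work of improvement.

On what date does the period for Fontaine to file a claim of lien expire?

1 year after 4 March 2001 is March 4, 2002.
March 4, 2002 is a listed holiday. The next qualifying day is March 5, 2002.

March 5, 2002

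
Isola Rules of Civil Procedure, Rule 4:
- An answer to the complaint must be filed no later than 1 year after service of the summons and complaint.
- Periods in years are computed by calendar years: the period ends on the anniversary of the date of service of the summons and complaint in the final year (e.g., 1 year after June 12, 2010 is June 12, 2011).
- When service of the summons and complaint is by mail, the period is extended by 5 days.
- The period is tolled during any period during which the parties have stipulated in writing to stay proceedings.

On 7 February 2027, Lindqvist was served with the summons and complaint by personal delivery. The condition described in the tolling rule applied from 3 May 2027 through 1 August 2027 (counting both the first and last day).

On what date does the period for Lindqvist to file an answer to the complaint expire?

May 8, 2028

1 year after 7 February 2027 is February 7, 2028.
Service was not by mail, so no mail extension applies.
From May 3, 2027 through August 1, 2027 inclusive is 91 days; tolling adds 91 days: February 7, 2028 + 91 days = May 8, 2028.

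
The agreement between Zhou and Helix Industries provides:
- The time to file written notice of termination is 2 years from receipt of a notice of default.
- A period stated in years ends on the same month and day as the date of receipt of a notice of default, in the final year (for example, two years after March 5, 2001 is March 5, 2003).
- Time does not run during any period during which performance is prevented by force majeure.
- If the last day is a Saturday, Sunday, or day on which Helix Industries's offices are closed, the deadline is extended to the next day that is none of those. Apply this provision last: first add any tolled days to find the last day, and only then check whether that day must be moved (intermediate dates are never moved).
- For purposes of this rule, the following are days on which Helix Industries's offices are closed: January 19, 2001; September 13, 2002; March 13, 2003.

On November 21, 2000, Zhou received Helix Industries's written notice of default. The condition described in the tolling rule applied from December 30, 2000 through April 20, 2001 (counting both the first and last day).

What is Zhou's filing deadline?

2 years after November 21, 2000 is November 21, 2002.
From December 30, 2000 through April 20, 2001 inclusive is 112 days; tolling adds 112 days: November 21, 2002 + 112 days = March 13, 2003.
March 13, 2003 is a listed holiday. The next qualifying day is March 14, 2003.

March 14, 2003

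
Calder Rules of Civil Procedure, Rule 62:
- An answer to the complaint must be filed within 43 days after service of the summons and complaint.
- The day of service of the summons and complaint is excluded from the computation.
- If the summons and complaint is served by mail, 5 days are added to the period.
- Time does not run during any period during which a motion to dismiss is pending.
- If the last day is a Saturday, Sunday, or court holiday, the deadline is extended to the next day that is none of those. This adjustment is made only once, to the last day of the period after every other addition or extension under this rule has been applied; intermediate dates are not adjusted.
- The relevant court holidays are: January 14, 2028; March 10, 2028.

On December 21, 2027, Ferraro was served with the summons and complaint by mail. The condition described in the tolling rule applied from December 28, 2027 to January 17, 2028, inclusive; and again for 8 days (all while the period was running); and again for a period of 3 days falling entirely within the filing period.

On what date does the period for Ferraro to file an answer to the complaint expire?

43 days after December 21, 2027 is February 2, 2028.
Service was by mail, adding 5 days: February 2, 2028 + 5 days = February 7, 2028.
From December 28, 2027 through January 17, 2028 inclusive is 21 days; tolling adds 21 days: February 7, 2028 + 21 days = February 28, 2028.
Tolling adds 8 days: February 28, 2028 + 8 days = March 7, 2028.
Tolling adds 3 days: March 7, 2028 + 3 days = March 10, 2028.
March 10, 2028 is a listed holiday; March 11, 2028 is Saturday; March 12, 2028 is Sunday. The next qualifying day is March 13, 2028.

March 13, 2028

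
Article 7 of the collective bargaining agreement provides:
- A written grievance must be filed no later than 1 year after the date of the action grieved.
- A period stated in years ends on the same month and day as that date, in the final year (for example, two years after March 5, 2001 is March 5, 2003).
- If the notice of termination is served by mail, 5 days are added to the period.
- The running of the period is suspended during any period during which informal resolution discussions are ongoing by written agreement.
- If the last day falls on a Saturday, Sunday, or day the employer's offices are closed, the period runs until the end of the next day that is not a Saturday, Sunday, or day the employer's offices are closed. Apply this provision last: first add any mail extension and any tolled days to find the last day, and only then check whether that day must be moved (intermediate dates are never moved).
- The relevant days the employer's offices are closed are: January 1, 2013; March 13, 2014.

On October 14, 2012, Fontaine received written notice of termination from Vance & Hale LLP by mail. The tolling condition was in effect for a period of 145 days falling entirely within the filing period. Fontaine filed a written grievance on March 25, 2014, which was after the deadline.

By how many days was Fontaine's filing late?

11 days

1 year after October 14, 2012 is October 14, 2013.
Service was by mail, adding 5 days: October 14, 2013 + 5 days = October 19, 2013.
Tolling adds 145 days: October 19, 2013 + 145 days = March 13, 2014.
March 13, 2014 is a listed holiday. The next qualifying day is March 14, 2014.
The deadline is March 14, 2014; from March 14, 2014 to March 25, 2014 is 11 days.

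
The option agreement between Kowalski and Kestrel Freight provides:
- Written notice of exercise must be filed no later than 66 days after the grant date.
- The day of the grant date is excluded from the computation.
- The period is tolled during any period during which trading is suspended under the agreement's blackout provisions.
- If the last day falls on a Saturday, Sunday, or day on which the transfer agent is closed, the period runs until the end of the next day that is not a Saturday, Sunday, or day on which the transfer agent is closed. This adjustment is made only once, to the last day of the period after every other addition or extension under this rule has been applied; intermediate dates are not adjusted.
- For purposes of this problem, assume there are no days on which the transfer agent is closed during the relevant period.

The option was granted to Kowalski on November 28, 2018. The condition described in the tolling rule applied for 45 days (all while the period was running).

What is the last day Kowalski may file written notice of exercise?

66 days after November 28, 2018 is February 2, 2019.
Tolling adds 45 days: February 2, 2019 + 45 days = March 19, 2019.
March 19, 2019 is a Tuesday and not a day on which the transfer agent is closed, so no extension applies.

March 19, 2019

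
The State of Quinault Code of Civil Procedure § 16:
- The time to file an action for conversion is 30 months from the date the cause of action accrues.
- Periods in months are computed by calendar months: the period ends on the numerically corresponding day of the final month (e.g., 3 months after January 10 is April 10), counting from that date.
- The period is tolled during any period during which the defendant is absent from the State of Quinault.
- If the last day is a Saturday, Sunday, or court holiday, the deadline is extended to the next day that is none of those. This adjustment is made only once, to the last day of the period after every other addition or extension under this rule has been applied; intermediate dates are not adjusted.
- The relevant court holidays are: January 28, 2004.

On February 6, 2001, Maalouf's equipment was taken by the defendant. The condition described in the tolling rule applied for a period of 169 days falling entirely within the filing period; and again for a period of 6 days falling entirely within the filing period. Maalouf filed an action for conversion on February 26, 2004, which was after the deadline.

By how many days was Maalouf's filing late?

30 months after February 6, 2001 is August 6, 2003.
Tolling adds 169 days: August 6, 2003 + 169 days = January 22, 2004.
Tolling adds 6 days: January 22, 2004 + 6 days = January 28, 2004.
January 28, 2004 is a listed holiday. The next qualifying day is January 29, 2004.
The deadline is January 29, 2004; from January 29, 2004 to February 26, 2004 is 28 days.

28 days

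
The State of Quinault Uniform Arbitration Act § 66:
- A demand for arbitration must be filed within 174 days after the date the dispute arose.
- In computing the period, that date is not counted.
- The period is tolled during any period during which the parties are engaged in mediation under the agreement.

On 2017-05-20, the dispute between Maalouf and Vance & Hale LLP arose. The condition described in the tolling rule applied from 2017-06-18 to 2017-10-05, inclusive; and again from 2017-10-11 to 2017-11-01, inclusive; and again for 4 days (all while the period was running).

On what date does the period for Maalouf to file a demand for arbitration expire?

174 days after 2017-05-20 is November 10, 2017.
From June 18, 2017 through October 5, 2017 inclusive is 110 days; tolling adds 110 days: November 10, 2017 + 110 days = February 28, 2018.
From October 11, 2017 through November 1, 2017 inclusive is 22 days; tolling adds 22 days: February 28, 2018 + 22 days = March 22, 2018.
Tolling adds 4 days: March 22, 2018 + 4 days = March 26, 2018.

March 26, 2018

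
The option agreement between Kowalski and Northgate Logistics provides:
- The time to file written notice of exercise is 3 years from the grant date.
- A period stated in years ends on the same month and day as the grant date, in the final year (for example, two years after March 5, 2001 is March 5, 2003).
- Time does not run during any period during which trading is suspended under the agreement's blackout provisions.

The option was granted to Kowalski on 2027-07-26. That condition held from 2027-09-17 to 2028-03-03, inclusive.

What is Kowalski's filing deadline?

3 years after 2027-07-26 is July 26, 2030.
From September 17, 2027 through March 3, 2028 inclusive is 169 days; tolling adds 169 days: July 26, 2030 + 169 days = January 11, 2031.

January 11, 2031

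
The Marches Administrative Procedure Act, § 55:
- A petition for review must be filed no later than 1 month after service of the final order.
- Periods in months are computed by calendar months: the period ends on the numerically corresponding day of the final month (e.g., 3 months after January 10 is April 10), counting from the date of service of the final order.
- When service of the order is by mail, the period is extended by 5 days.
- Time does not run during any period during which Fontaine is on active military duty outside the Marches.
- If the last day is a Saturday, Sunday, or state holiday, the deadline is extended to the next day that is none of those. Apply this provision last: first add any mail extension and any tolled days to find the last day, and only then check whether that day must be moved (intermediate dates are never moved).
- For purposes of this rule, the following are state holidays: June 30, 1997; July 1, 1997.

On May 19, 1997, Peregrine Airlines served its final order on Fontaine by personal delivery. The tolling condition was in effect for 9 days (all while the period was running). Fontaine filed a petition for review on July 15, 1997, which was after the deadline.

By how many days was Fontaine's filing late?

1 month after May 19, 1997 is June 19, 1997.
Service was not by mail, so no mail extension applies.
Tolling adds 9 days: June 19, 1997 + 9 days = June 28, 1997.
June 28, 1997 is Saturday; June 29, 1997 is Sunday; June 30, 1997 is a listed holiday; July 1, 1997 is a listed holiday. The next qualifying day is July 2, 1997.
The deadline is July 2, 1997; from July 2, 1997 to July 15, 1997 is 13 days.

13 days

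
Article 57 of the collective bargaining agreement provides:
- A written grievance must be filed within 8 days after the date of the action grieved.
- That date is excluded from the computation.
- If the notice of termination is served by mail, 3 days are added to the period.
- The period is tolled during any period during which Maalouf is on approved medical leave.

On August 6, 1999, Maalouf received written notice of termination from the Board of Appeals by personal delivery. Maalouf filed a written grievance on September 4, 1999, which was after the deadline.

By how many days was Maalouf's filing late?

8 days after August 6, 1999 is August 14, 1999.
Service was not by mail, so no mail extension applies.
The deadline is August 14, 1999; from August 14, 1999 to September 4, 1999 is 21 days.

21 days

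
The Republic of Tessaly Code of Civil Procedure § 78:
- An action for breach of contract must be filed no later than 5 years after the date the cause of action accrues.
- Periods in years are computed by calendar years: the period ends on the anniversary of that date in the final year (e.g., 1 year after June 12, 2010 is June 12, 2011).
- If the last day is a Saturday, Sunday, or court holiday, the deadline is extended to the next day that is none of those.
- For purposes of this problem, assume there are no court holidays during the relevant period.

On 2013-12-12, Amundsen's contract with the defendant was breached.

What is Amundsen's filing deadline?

December 12, 2018

5 years after 2013-12-12 is December 12, 2018.
December 12, 2018 is a Wednesday and not a court holiday, so no extension applies.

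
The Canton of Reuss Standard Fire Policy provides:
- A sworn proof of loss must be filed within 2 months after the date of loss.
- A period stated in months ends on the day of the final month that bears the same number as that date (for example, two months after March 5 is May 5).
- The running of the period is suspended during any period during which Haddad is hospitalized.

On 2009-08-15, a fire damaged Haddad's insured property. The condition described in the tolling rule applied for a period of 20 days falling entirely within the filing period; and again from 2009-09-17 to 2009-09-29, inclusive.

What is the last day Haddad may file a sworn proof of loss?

2 months after 2009-08-15 is October 15, 2009.
Tolling adds 20 days: October 15, 2009 + 20 days = November 4, 2009.
From September 17, 2009 through September 29, 2009 inclusive is 13 days; tolling adds 13 days: November 4, 2009 + 13 days = November 17, 2009.

November 17, 2009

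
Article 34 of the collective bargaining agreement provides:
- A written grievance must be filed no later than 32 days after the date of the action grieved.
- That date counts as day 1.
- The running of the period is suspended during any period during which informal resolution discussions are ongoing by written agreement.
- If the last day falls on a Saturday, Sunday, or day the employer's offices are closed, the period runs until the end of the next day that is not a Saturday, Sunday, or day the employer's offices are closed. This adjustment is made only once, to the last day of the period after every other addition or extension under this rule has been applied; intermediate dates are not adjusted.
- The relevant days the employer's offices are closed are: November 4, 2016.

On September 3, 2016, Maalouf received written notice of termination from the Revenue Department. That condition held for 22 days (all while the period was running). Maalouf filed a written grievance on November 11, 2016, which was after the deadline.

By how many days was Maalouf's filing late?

Counting September 3, 2016 as day 1, day 32 is October 4, 2016.
Tolling adds 22 days: October 4, 2016 + 22 days = October 26, 2016.
October 26, 2016 is a Wednesday and not a day the employer's offices are closed, so no extension applies.
The deadline is October 26, 2016; from October 26, 2016 to November 11, 2016 is 16 days.

16 days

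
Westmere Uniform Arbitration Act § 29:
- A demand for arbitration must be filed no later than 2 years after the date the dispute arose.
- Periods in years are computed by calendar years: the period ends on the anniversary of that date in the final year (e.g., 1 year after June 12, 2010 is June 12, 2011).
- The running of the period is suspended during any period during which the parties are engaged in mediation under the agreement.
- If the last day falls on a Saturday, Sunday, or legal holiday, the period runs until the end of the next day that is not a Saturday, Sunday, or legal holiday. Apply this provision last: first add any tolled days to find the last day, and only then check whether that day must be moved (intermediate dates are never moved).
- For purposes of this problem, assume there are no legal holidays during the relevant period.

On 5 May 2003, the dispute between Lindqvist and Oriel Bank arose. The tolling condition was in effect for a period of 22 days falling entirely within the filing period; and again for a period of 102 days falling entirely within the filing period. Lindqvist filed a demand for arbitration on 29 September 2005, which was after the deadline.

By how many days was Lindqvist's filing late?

2 years after 5 May 2003 is May 5, 2005.
Tolling adds 22 days: May 5, 2005 + 22 days = May 27, 2005.
Tolling adds 102 days: May 27, 2005 + 102 days = September 6, 2005.
September 6, 2005 is a Tuesday and not a legal holiday, so no extension applies.
The deadline is September 6, 2005; from September 6, 2005 to September 29, 2005 is 23 days.

23 days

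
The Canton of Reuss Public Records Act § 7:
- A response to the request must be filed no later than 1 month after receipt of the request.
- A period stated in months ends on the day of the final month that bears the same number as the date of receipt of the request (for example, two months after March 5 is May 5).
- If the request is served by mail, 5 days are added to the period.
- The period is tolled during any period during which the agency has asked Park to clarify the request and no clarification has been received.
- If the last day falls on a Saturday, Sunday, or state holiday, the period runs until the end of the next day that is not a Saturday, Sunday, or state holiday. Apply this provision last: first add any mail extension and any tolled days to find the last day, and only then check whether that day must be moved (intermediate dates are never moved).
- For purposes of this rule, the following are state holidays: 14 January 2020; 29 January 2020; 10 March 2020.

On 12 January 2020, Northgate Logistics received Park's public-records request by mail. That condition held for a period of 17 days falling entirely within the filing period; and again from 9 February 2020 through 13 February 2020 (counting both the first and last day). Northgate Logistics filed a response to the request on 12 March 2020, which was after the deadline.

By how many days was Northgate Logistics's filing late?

1 month after 12 January 2020 is February 12, 2020.
Service was by mail, adding 5 days: February 12, 2020 + 5 days = February 17, 2020.
Tolling adds 17 days: February 17, 2020 + 17 days = March 5, 2020.
From February 9, 2020 through February 13, 2020 inclusive is 5 days; tolling adds 5 days: March 5, 2020 + 5 days = March 10, 2020.
March 10, 2020 is a listed holiday. The next qualifying day is March 11, 2020.
The deadline is March 11, 2020; from March 11, 2020 to March 12, 2020 is 1 days.

1 day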